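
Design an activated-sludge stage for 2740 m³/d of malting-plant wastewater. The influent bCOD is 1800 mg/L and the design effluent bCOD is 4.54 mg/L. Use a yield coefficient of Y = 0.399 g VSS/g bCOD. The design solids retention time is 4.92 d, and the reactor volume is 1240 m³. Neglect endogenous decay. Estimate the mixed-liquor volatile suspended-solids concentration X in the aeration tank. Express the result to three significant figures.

X = Y·Q·ΔS·θ_c / V = 0.399 × 2740 × (1800 − 4.54) × 4.92 / 1240 = 7788 mg/L.

X ≈ 7790 mg/L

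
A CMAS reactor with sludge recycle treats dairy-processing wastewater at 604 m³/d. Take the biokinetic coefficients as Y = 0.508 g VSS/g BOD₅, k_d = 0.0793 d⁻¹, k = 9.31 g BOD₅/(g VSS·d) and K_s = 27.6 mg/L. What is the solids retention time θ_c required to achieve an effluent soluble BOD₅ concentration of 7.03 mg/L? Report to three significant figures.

Specific growth rate at S = 7.03 mg/L: μ = YkS/(K_s+S) = 0.508·9.31·7.03/(27.6+7.03) = 0.9601 d⁻¹.
Then 1/θ_c = μ − k_d = 0.9601 − 0.0793 = 0.8808 d⁻¹, giving θ_c = 1.135 d.

θ_c ≈ 1.14 d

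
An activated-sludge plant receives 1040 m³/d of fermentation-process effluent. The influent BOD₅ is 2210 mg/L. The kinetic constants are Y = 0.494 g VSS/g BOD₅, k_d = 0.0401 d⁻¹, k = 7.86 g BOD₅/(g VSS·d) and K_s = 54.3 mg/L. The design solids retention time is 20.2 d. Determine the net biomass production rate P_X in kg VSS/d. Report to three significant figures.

Effluent substrate depends only on kinetics and SRT: S = K_s(1 + k_d θ_c) / [θ_c(Yk − k_d) − 1] = 54.3 × (1 + 0.0401 × 20.2) / [20.2 × (0.494 × 7.86 − 0.0401) − 1] = 98.28 / 76.62 = 1.283 mg/L.
The observed yield is Y_obs = Y/(1 + k_d·θ_c) = 0.494 / (1 + 0.0401 × 20.2) = 0.494 / 1.810 = 0.2729 g VSS per g BOD₅ removed.
Substrate removed = Q·(S₀ − S) = 1040 m³/d × (2210 − 1.28) g/m³ = 2.3×10^6 g/d = 2297 kg/d.
Biomass produced: P_X = Y_obs·Q·ΔS = 0.2729 × 2297 ≈ 626.9 kg VSS/d.

P_X ≈ 627 kg VSS/d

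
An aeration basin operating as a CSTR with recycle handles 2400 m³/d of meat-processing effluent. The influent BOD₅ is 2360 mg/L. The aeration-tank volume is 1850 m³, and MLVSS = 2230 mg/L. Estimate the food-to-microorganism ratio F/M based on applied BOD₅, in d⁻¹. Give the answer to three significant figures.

F/M = Q·S₀ / (V·X) = 2400 × 2360 / (1850 × 2230) = 1.373 g BOD₅·(g VSS·d)⁻¹.

F/M ≈ 1.37 d⁻¹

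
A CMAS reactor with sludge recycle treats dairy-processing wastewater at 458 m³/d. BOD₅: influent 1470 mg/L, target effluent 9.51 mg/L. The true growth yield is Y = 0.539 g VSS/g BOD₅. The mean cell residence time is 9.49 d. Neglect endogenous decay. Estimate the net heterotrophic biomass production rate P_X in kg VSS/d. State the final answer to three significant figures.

P_X ≈ 361 kg VSS/d

No decay correction is needed, so Y_obs = Y = 0.539.
Mass of BOD₅ removed per day: Q(S₀ − S) = 458 × 1460 g/m³ = 668.9 kg/d.
Biomass produced: P_X = Y_obs·Q·ΔS = 0.5390 × 668.9 ≈ 360.5 kg VSS/d.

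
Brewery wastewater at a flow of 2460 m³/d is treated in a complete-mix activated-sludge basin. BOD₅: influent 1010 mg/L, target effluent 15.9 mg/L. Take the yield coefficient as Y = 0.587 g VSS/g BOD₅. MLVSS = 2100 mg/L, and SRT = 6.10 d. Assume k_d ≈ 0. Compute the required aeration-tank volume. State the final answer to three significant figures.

V ≈ 4170 m³

Biomass mass balance (decay neglected): V·X = Y·Q·(S₀ − S)·θ_c, so V = 0.587 × 2460 × (1010 − 15.9) × 6.10 / 2100 = 4170 m³.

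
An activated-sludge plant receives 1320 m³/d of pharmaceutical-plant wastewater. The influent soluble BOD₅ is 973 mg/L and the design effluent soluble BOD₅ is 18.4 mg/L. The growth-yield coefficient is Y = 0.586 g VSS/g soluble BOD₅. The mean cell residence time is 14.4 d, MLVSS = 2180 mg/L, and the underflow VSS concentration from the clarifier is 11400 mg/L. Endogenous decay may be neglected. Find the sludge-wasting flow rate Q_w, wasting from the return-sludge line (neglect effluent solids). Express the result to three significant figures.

V·X = Y·Q·ΔS·θ_c gives V = 0.586 × 1320 × (973 − 18.4) × 14.4 / 2180 = 4878 m³.
θ_c = V·X/(Q_w·X_r) when wasting from the recycle, so Q_w = V·X/(θ_c·X_r) = 4878 × 2180 / (14.4 × 11400) = 64.77 m³/d.

Q_w ≈ 64.8 m³/d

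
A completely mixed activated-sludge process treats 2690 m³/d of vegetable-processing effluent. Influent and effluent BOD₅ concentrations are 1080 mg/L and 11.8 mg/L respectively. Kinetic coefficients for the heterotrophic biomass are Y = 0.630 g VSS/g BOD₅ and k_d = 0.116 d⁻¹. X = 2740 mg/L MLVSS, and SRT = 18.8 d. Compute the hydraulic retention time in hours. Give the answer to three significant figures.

Rearranging the biomass balance for a CMAS with decay, V = Y·Q·ΔS·θ_c / [X·(1+k_d θ_c)] = 0.630 × 2690 × (1080 − 11.8) × 18.8 / [2740 × (1 + 0.116 × 18.8)] = 3.4×10^7 / 8715 = 3905 m³.
HRT = V/Q = 3905 m³ / 2690 m³·d⁻¹ = 1.452 d × 24 = 34.84 h.

τ ≈ 34.8 h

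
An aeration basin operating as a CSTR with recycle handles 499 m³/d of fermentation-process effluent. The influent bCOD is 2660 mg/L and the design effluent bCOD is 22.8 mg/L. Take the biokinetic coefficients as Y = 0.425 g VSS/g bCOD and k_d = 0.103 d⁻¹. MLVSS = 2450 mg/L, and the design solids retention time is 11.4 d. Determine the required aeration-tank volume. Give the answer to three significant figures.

Steady-state biomass mass balance: V·X·(1 + k_d·θ_c) = Y·Q·(S₀ − S)·θ_c, so V = 0.425 × 499 × (2660 − 22.8) × 11.4 / [2450 × (1 + 0.103 × 11.4)] = 6.38×10^6 / 5327 = 1197 m³.

V ≈ 1200 m³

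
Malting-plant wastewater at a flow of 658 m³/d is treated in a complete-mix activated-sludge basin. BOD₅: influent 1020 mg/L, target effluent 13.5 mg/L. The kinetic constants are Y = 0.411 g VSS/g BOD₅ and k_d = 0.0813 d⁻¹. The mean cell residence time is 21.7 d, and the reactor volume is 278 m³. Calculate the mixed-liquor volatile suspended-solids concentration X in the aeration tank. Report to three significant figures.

X ≈ 7690 mg/L

Solving the biomass balance for X: X = Y Q (S₀−S) θ_c / [V (1+k_d θ_c)] = 0.411 × 658 × (1020 − 13.5) × 21.7 / [278 × (1 + 0.0813 × 21.7)] = 7686 mg/L.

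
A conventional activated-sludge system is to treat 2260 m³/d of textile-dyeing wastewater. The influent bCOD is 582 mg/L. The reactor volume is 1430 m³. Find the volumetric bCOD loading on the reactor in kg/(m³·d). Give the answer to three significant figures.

Volumetric loading L_v = Q·S₀ / V = 2260 × 582 g/m³ / 1430 m³ = 919.8 g/(m³·d) = 0.9198 kg bCOD/(m³·d).

L_v ≈ 0.920 kg bCOD/(m³·d)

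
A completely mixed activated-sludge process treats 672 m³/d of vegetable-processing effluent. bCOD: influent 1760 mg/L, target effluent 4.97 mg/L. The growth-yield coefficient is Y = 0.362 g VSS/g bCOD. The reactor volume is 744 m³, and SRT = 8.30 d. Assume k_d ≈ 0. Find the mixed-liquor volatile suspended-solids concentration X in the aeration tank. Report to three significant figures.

X ≈ 4760 mg/L

From V·X = Y·Q·(S₀ − S)·θ_c (decay neglected): X = 0.362 × 672 × (1760 − 4.97) × 8.30 / 744 = 4763 mg/L.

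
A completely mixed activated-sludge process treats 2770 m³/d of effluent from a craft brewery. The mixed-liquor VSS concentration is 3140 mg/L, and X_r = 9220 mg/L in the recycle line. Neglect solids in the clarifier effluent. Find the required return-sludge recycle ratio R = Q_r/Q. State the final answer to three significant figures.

Solids balance on the clarifier gives (1+R)X = R·X_r, so R = X/(X_r − X) = 3140 / (9220 − 3140) = 0.5164.

R ≈ 0.516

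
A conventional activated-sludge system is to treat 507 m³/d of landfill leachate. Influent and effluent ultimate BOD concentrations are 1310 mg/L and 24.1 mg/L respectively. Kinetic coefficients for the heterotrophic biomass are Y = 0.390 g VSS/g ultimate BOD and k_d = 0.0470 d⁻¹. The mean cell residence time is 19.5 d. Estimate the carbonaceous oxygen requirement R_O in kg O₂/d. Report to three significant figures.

The observed yield is Y_obs = Y/(1 + k_d·θ_c) = 0.390 / (1 + 0.0470 × 19.5) = 0.390 / 1.917 = 0.2035 g VSS per g ultimate BOD removed.
Mass of ultimate BOD removed per day: Q(S₀ − S) = 507 × 1286 g/m³ = 652.0 kg/d.
Net sludge production P_X = 0.2035 × 652.0 = 132.7 kg VSS/d.
Carbonaceous O₂ demand = substrate oxidised − cell-mass equivalent = 652.0 − 1.42 × 132.7 = 463.6 kg O₂/d.

R_O ≈ 464 kg O₂/d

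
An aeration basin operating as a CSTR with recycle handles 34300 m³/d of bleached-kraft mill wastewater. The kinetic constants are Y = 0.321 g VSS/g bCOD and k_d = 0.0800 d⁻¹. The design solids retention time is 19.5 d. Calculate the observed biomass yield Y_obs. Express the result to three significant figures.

Y_obs ≈ 0.125 g VSS/g bCOD

The observed yield is Y_obs = Y/(1 + k_d·θ_c) = 0.321 / (1 + 0.0800 × 19.5) = 0.321 / 2.560 = 0.1254 g VSS per g bCOD removed.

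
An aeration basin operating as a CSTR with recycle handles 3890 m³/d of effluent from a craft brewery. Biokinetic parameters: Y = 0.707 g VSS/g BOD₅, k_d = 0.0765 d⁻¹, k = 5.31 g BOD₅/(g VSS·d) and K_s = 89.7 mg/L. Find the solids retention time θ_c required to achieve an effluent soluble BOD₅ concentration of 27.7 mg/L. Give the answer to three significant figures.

At the target effluent, Y k S/(K_s+S) = 0.707×5.31×27.7/117.4 = 0.8858 d⁻¹.
1/θ_c = 0.8858 − 0.0765 = 0.8093 d⁻¹, so θ_c = 1.236 d.

θ_c ≈ 1.24 d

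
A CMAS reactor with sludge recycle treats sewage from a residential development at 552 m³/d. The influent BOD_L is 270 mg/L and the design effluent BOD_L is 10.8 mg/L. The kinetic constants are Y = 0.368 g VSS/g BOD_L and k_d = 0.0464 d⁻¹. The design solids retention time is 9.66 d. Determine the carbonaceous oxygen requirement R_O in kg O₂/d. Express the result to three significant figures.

R_O ≈ 91.5 kg O₂/d

Observed yield with endogenous decay: Y_obs = Y / (1 + k_d·θ_c) = 0.368 / (1 + 0.0464 × 9.66) = 0.368 / 1.448 = 0.2541 g VSS/g BOD_L.
Mass of BOD_L removed per day: Q(S₀ − S) = 552 × 259.2 g/m³ = 143.1 kg/d.
Biomass synthesised: P_X = Y_obs × 143.1 = 36.36 kg VSS/d.
Carbonaceous O₂ demand = substrate oxidised − cell-mass equivalent = 143.1 − 1.42 × 36.36 = 91.45 kg O₂/d.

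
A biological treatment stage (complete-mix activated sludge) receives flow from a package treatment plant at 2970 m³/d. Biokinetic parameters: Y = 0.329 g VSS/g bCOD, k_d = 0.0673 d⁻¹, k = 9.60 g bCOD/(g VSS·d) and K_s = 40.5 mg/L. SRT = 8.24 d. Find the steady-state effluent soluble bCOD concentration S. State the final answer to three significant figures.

S ≈ 2.57 mg/L

Effluent substrate depends only on kinetics and SRT: S = K_s(1 + k_d θ_c) / [θ_c(Yk − k_d) − 1] = 40.5 × (1 + 0.0673 × 8.24) / [8.24 × (0.329 × 9.60 − 0.0673) − 1] = 62.96 / 24.47 = 2.573 mg/L.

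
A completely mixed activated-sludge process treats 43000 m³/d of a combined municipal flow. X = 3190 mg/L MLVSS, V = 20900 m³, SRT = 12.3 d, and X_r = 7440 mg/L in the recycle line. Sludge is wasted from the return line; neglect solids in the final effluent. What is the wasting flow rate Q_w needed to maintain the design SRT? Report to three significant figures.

Q_w ≈ 729 m³/d

Wasting from the return line (neglecting effluent solids): Q_w = V·X / (θ_c·X_r) = 20900 × 3190 / (12.3 × 7440) = 728.5 m³/d.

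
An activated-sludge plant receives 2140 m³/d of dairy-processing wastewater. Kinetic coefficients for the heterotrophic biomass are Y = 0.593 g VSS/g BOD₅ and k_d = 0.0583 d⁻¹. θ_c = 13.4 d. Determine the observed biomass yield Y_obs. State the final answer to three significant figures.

Y_obs ≈ 0.333 g VSS/g BOD₅

The observed yield is Y_obs = Y/(1 + k_d·θ_c) = 0.593 / (1 + 0.0583 × 13.4) = 0.593 / 1.781 = 0.3329 g VSS per g BOD₅ removed.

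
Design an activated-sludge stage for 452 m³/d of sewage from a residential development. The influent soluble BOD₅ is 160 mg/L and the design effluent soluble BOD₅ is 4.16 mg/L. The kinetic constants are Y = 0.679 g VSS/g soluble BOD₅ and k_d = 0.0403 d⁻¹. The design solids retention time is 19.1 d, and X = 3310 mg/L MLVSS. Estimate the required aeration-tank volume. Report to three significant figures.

V ≈ 156 m³

Steady-state biomass mass balance: V·X·(1 + k_d·θ_c) = Y·Q·(S₀ − S)·θ_c, so V = 0.679 × 452 × (160 − 4.16) × 19.1 / [3310 × (1 + 0.0403 × 19.1)] = 9.14×10^5 / 5858 = 156.0 m³.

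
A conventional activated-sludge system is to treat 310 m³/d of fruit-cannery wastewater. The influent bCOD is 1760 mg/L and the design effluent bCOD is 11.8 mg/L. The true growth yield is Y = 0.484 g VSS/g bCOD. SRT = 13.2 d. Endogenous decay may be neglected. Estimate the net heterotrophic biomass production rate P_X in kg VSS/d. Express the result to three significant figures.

Since k_d ≈ 0, Y_obs = Y = 0.484 g VSS/g bCOD.
Q·(S₀ − S) = 310 × (1760 − 11.8) × 10⁻³ = 541.9 kg/d removed.
P_X = Y_obs · Q(S₀ − S) = 0.4840 × 541.9 = 262.3 kg VSS/d.

P_X ≈ 262 kg VSS/d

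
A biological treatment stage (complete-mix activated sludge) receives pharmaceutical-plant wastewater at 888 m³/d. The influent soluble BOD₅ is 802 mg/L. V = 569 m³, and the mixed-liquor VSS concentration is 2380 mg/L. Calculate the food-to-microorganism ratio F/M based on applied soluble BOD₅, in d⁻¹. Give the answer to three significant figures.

F/M ≈ 0.526 d⁻¹

F/M = applied load / biomass = Q·S₀/(V·X) = 888 × 802 / (569.0 × 2380) = 0.5259 d⁻¹.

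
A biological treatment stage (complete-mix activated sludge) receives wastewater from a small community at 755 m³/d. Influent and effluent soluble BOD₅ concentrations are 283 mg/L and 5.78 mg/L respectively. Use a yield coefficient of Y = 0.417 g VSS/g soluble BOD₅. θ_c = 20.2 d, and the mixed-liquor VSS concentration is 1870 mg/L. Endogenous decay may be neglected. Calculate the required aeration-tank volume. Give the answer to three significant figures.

V ≈ 943 m³

With k_d = 0 the design equation reduces to V = Y Q (S₀−S) θ_c / X = 0.417 × 755 × (283 − 5.78) × 20.2 / 1870 = 942.8 m³.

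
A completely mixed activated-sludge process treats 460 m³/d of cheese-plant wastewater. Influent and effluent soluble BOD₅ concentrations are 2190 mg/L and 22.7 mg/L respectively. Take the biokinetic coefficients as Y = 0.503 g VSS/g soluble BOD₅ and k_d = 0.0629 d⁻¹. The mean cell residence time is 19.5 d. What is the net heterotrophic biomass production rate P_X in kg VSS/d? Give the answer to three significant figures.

Y_obs = Y / (1 + k_d θ_c) = 0.503 / (1 + 0.0629 × 19.5) = 0.503 / 2.227 = 0.2259.
Q·(S₀ − S) = 460 × (2190 − 22.7) × 10⁻³ = 997.0 kg/d removed.
Net biomass production P_X = Y_obs × Q·(S₀ − S) = 0.2259 × 997.0 = 225.2 kg VSS/d.

P_X ≈ 225 kg VSS/d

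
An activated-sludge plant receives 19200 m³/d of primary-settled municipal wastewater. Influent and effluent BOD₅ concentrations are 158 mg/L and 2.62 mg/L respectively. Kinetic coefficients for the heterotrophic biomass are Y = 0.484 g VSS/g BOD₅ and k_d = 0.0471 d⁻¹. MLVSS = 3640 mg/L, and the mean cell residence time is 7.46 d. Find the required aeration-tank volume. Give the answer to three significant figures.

Rearranging the biomass balance for a CMAS with decay, V = Y·Q·ΔS·θ_c / [X·(1+k_d θ_c)] = 0.484 × 19200 × (158 − 2.62) × 7.46 / [3640 × (1 + 0.0471 × 7.46)] = 1.08×10^7 / 4919 = 2190 m³.

V ≈ 2190 m³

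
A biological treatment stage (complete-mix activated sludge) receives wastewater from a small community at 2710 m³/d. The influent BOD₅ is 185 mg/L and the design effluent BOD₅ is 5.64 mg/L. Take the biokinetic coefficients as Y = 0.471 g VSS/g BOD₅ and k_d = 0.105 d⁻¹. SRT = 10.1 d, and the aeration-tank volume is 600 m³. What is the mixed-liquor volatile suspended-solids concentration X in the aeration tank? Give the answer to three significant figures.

From V·X·(1 + k_d·θ_c) = Y·Q·(S₀ − S)·θ_c: X = 0.471 × 2710 × (185 − 5.64) × 10.1 / [600 × (1 + 0.105 × 10.1)] = 1870 mg/L.

X ≈ 1870 mg/L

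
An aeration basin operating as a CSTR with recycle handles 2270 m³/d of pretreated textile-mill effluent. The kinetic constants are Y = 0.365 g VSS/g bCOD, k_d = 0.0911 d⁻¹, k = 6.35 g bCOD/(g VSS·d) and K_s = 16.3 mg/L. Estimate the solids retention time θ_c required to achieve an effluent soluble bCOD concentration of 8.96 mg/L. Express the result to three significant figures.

θ_c ≈ 1.37 d

Specific growth rate at S = 8.96 mg/L: μ = YkS/(K_s+S) = 0.365·6.35·8.96/(16.3+8.96) = 0.8221 d⁻¹.
1/θ_c = 0.8221 − 0.0911 = 0.7310 d⁻¹, so θ_c = 1.368 d.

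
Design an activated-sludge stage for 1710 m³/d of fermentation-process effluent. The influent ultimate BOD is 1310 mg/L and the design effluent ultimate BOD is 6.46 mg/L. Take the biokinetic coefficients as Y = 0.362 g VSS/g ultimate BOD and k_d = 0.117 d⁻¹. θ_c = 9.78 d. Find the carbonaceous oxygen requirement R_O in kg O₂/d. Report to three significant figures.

R_O ≈ 1690 kg O₂/d

Correct the yield for decay: Y_obs = Y/(1 + k_d θ_c) = 0.362 / (1 + 0.117 × 9.78) = 0.362 / 2.144 = 0.1688.
Mass of ultimate BOD removed per day: Q(S₀ − S) = 1710 × 1304 g/m³ = 2229 kg/d.
Biomass synthesised: P_X = Y_obs × 2229 = 376.3 kg VSS/d.
Carbonaceous O₂ demand = substrate oxidised − cell-mass equivalent = 2229 − 1.42 × 376.3 = 1695 kg O₂/d.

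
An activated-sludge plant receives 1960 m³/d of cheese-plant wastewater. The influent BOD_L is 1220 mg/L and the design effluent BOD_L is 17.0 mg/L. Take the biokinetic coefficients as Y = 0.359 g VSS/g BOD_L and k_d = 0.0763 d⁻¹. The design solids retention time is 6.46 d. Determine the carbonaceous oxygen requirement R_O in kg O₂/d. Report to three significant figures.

Y_obs = Y / (1 + k_d θ_c) = 0.359 / (1 + 0.0763 × 6.46) = 0.359 / 1.493 = 0.2405.
ΔS = 1220 − 17.0 = 1203 mg/L, so the substrate removal rate is 1960 × 1203/1000 = 2358 kg BOD_L/d.
Net sludge production P_X = 0.2405 × 2358 = 567.0 kg VSS/d.
R_O = Q·ΔS − 1.42 P_X = 2358 − 805.1 = 1553 kg O₂/d.

R_O ≈ 1550 kg O₂/d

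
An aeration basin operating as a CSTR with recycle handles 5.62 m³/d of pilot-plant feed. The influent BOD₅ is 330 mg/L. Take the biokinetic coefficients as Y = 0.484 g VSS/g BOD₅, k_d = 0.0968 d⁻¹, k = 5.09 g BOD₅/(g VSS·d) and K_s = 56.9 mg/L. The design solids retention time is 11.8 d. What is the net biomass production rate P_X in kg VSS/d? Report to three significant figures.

Effluent substrate depends only on kinetics and SRT: S = K_s(1 + k_d θ_c) / [θ_c(Yk − k_d) − 1] = 56.9 × (1 + 0.0968 × 11.8) / [11.8 × (0.484 × 5.09 − 0.0968) − 1] = 121.9 / 26.93 = 4.527 mg/L.
Correct the yield for decay: Y_obs = Y/(1 + k_d θ_c) = 0.484 / (1 + 0.0968 × 11.8) = 0.484 / 2.142 = 0.2259.
Substrate removed = Q·(S₀ − S) = 5.62 m³/d × (330 − 4.53) g/m³ = 1.83×10^3 g/d = 1.829 kg/d.
Biomass produced: P_X = Y_obs·Q·ΔS = 0.2259 × 1.829 ≈ 0.4133 kg VSS/d.

P_X ≈ 0.413 kg VSS/d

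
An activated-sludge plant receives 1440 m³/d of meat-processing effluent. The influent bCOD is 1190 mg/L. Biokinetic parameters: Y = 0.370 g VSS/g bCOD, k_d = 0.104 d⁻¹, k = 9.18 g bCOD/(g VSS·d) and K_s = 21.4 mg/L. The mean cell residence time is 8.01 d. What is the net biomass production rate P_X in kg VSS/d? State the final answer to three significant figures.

P_X ≈ 345 kg VSS/d

Effluent substrate depends only on kinetics and SRT: S = K_s(1 + k_d θ_c) / [θ_c(Yk − k_d) − 1] = 21.4 × (1 + 0.104 × 8.01) / [8.01 × (0.370 × 9.18 − 0.104) − 1] = 39.23 / 25.37 = 1.546 mg/L.
Correct the yield for decay: Y_obs = Y/(1 + k_d θ_c) = 0.370 / (1 + 0.104 × 8.01) = 0.370 / 1.833 = 0.2019.
Mass of bCOD removed per day: Q(S₀ − S) = 1440 × 1188 g/m³ = 1711 kg/d.
P_X = Y_obs · Q(S₀ − S) = 0.2019 × 1711 = 345.4 kg VSS/d.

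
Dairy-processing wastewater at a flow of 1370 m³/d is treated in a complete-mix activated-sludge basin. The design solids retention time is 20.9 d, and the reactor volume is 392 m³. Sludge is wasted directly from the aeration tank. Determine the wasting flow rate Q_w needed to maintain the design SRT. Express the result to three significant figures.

For wasting at MLVSS concentration, Q_w = V/θ_c = 392.0/20.9 = 18.76 m³/d.

Q_w ≈ 18.8 m³/d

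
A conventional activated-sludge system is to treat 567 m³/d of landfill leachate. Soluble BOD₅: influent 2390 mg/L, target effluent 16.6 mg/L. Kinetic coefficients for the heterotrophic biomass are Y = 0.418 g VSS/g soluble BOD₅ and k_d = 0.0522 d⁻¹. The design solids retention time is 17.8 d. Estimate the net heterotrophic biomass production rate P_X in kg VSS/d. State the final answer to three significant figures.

Y_obs = Y / (1 + k_d θ_c) = 0.418 / (1 + 0.0522 × 17.8) = 0.418 / 1.929 = 0.2167.
ΔS = 2390 − 16.6 = 2373 mg/L, so the substrate removal rate is 567 × 2373/1000 = 1346 kg soluble BOD₅/d.
P_X = Y_obs · Q(S₀ − S) = 0.2167 × 1346 = 291.6 kg VSS/d.

P_X ≈ 292 kg VSS/d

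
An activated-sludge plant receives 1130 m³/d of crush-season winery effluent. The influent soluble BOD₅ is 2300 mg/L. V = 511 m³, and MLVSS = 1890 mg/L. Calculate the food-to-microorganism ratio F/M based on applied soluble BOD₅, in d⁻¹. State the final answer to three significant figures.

F/M ≈ 2.69 d⁻¹

F/M = Q·S₀ / (V·X) = 1130 × 2300 / (511.0 × 1890) = 2.691 g soluble BOD₅·(g VSS·d)⁻¹.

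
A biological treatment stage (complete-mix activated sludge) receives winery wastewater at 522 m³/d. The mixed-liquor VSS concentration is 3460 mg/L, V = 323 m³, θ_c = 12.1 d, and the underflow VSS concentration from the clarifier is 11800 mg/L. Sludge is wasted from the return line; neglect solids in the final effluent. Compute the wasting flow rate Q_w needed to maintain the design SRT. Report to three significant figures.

Q_w = (V·X)/(θ_c X_r) = 323.0 × 3460 / (12.1 × 11800) = 7.827 m³/d.

Q_w ≈ 7.83 m³/d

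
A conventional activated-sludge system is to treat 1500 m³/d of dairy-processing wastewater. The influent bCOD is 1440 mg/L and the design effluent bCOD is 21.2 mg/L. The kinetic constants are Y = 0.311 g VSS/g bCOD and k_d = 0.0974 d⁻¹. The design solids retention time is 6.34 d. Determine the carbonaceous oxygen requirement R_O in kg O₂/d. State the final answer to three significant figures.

R_O ≈ 1550 kg O₂/d

Observed yield with endogenous decay: Y_obs = Y / (1 + k_d·θ_c) = 0.311 / (1 + 0.0974 × 6.34) = 0.311 / 1.618 = 0.1923 g VSS/g bCOD.
Q·(S₀ − S) = 1500 × (1440 − 21.2) × 10⁻³ = 2128 kg/d removed.
Net sludge production P_X = 0.1923 × 2128 = 409.2 kg VSS/d.
R_O = Q·(S₀ − S) − 1.42·P_X = 2128 − 1.42 × 409.2 = 1547 kg O₂/d.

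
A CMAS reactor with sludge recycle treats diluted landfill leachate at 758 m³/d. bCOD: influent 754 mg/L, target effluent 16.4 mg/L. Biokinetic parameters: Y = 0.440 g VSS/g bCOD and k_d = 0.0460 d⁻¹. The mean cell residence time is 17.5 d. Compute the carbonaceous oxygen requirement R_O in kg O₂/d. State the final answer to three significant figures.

The observed yield is Y_obs = Y/(1 + k_d·θ_c) = 0.440 / (1 + 0.0460 × 17.5) = 0.440 / 1.805 = 0.2438 g VSS per g bCOD removed.
Q·(S₀ − S) = 758 × (754 − 16.4) × 10⁻³ = 559.1 kg/d removed.
Net sludge production P_X = 0.2438 × 559.1 = 136.3 kg VSS/d.
R_O = Q·(S₀ − S) − 1.42·P_X = 559.1 − 1.42 × 136.3 = 365.6 kg O₂/d.

R_O ≈ 366 kg O₂/d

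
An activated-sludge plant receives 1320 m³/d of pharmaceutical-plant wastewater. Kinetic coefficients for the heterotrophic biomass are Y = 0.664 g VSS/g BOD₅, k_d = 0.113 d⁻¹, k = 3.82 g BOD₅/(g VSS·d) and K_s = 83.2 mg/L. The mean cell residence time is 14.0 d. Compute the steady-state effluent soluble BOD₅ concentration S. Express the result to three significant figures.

From the Monod/SRT balance for a CMAS, S = K_s·(1+k_d θ_c)/[θ_c·(Y k − k_d) − 1] = 83.2 × (1 + 0.113 × 14.0) / [14.0 × (0.664 × 3.82 − 0.113) − 1] = 214.8 / 32.93 = 6.524 mg/L.

S ≈ 6.52 mg/L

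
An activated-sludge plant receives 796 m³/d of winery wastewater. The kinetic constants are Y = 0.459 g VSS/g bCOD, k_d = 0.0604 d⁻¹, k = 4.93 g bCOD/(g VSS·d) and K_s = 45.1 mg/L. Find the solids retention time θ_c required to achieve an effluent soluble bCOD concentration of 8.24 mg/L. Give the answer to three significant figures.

Specific growth rate at S = 8.24 mg/L: μ = YkS/(K_s+S) = 0.459·4.93·8.24/(45.1+8.24) = 0.3496 d⁻¹.
1/θ_c = 0.3496 − 0.0604 = 0.2892 d⁻¹, so θ_c = 3.458 d.

θ_c ≈ 3.46 d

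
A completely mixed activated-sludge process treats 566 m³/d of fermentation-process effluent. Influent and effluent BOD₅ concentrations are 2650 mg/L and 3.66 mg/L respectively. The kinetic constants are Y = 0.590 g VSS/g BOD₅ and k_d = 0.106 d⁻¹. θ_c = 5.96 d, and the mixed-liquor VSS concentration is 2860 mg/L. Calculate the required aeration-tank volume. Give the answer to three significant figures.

V ≈ 1130 m³

Steady-state biomass mass balance: V·X·(1 + k_d·θ_c) = Y·Q·(S₀ − S)·θ_c, so V = 0.590 × 566 × (2650 − 3.66) × 5.96 / [2860 × (1 + 0.106 × 5.96)] = 5.27×10^6 / 4667 = 1129 m³.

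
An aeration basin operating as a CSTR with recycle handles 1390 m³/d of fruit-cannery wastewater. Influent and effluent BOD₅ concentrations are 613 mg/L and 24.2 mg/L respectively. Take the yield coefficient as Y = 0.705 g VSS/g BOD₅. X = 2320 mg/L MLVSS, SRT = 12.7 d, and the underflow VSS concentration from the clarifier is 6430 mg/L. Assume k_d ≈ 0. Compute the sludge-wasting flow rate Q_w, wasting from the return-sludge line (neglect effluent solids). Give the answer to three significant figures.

Biomass mass balance (decay neglected): V·X = Y·Q·(S₀ − S)·θ_c, so V = 0.705 × 1390 × (613 − 24.2) × 12.7 / 2320 = 3159 m³.
Q_w = (V·X)/(θ_c X_r) = 3159 × 2320 / (12.7 × 6430) = 89.73 m³/d.

Q_w ≈ 89.7 m³/d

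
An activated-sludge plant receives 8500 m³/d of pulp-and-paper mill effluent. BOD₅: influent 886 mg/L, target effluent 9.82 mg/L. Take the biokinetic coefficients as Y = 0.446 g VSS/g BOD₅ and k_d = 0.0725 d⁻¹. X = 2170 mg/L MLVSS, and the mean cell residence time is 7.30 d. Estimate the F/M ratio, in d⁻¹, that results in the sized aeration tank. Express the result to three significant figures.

F/M ≈ 0.475 d⁻¹

Rearranging the biomass balance for a CMAS with decay, V = Y·Q·ΔS·θ_c / [X·(1+k_d θ_c)] = 0.446 × 8500 × (886 − 9.82) × 7.30 / [2170 × (1 + 0.0725 × 7.30)] = 2.42×10^7 / 3318 = 7307 m³.
F/M = applied load / biomass = Q·S₀/(V·X) = 8500 × 886 / (7307 × 2170) = 0.4750 d⁻¹.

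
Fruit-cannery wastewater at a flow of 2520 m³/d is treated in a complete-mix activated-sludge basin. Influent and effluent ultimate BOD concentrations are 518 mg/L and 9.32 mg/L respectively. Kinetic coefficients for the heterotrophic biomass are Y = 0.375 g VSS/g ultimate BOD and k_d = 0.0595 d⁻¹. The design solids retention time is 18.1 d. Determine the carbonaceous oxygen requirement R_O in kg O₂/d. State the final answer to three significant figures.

Correct the yield for decay: Y_obs = Y/(1 + k_d θ_c) = 0.375 / (1 + 0.0595 × 18.1) = 0.375 / 2.077 = 0.1806.
ΔS = 518 − 9.32 = 508.7 mg/L, so the substrate removal rate is 2520 × 508.7/1000 = 1282 kg ultimate BOD/d.
Biomass synthesised: P_X = Y_obs × 1282 = 231.4 kg VSS/d.
R_O = Q·(S₀ − S) − 1.42·P_X = 1282 − 1.42 × 231.4 = 953.2 kg O₂/d.

R_O ≈ 953 kg O₂/d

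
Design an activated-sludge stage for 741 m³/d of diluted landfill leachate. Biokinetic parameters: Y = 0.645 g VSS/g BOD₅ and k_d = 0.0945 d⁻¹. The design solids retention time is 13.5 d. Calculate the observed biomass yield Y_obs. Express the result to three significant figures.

Y_obs = Y / (1 + k_d θ_c) = 0.645 / (1 + 0.0945 × 13.5) = 0.645 / 2.276 = 0.2834.

Y_obs ≈ 0.283 g VSS/g BOD₅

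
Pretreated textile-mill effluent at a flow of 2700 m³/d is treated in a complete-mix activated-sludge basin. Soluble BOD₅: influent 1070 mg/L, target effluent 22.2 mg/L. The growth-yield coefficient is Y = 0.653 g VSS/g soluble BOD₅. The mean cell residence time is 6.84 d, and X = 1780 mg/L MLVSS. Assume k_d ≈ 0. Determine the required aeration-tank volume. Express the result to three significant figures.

V ≈ 7100 m³

With k_d = 0 the design equation reduces to V = Y Q (S₀−S) θ_c / X = 0.653 × 2700 × (1070 − 22.2) × 6.84 / 1780 = 7099 m³.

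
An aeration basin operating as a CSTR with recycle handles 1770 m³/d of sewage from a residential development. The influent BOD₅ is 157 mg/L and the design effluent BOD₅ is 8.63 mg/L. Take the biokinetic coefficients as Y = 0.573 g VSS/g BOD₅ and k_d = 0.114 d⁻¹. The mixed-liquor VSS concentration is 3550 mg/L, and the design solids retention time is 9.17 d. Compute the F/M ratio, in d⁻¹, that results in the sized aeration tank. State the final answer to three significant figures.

From the SRT design equation V = Y Q (S₀−S) θ_c / [X (1 + k_d θ_c)] = 0.573 × 1770 × (157 − 8.63) × 9.17 / [3550 × (1 + 0.114 × 9.17)] = 1.38×10^6 / 7261 = 190.0 m³.
Food-to-microorganism ratio F/M = Q S₀ / (V X) = 1770 × 157 / (190.0 × 3550) = 0.4119 d⁻¹.

F/M ≈ 0.412 d⁻¹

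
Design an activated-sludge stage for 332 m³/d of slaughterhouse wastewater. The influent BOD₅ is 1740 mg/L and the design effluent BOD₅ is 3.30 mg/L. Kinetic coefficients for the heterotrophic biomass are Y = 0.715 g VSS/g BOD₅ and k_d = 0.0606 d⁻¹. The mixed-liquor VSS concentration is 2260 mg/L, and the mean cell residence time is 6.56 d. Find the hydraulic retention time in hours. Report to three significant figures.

τ ≈ 61.9 h

Steady-state biomass mass balance: V·X·(1 + k_d·θ_c) = Y·Q·(S₀ − S)·θ_c, so V = 0.715 × 332 × (1740 − 3.30) × 6.56 / [2260 × (1 + 0.0606 × 6.56)] = 2.7×10^6 / 3158 = 856.3 m³.
HRT = V/Q = 856.3 m³ / 332 m³·d⁻¹ = 2.579 d × 24 = 61.90 h.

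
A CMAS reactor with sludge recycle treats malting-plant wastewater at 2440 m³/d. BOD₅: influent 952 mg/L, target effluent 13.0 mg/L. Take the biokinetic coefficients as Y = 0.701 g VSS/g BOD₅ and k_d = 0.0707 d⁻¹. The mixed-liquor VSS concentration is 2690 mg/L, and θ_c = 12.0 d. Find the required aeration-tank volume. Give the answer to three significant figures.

V ≈ 3880 m³

Rearranging the biomass balance for a CMAS with decay, V = Y·Q·ΔS·θ_c / [X·(1+k_d θ_c)] = 0.701 × 2440 × (952 − 13.0) × 12.0 / [2690 × (1 + 0.0707 × 12.0)] = 1.93×10^7 / 4972 = 3876 m³.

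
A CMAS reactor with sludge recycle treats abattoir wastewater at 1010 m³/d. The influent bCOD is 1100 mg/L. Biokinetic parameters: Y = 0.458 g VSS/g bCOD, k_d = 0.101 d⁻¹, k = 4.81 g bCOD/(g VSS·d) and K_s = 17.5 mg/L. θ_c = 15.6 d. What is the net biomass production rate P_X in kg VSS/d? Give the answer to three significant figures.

P_X ≈ 197 kg VSS/d

From the Monod/SRT balance for a CMAS, S = K_s·(1+k_d θ_c)/[θ_c·(Y k − k_d) − 1] = 17.5 × (1 + 0.101 × 15.6) / [15.6 × (0.458 × 4.81 − 0.101) − 1] = 45.07 / 31.79 = 1.418 mg/L.
Correct the yield for decay: Y_obs = Y/(1 + k_d θ_c) = 0.458 / (1 + 0.101 × 15.6) = 0.458 / 2.576 = 0.1778.
Q·(S₀ − S) = 1010 × (1100 − 1.42) × 10⁻³ = 1110 kg/d removed.
So the net sludge growth is P_X = 0.1778 × 1110 = 197.3 kg VSS/d.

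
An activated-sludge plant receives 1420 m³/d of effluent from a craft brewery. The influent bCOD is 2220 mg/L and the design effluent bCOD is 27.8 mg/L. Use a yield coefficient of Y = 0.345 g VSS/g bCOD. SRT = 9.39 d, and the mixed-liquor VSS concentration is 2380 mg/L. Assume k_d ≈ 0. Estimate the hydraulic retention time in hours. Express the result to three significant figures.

Biomass mass balance (decay neglected): V·X = Y·Q·(S₀ − S)·θ_c, so V = 0.345 × 1420 × (2220 − 27.8) × 9.39 / 2380 = 4237 m³.
Hydraulic retention time τ = V/Q = 4237 / 1420 = 2.984 d = 71.61 h.

τ ≈ 71.6 h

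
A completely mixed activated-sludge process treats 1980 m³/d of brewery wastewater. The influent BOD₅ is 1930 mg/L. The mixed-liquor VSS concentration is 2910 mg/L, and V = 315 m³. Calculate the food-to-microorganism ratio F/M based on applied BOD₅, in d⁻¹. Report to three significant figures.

F/M ≈ 4.17 d⁻¹

F/M = applied load / biomass = Q·S₀/(V·X) = 1980 × 1930 / (315.0 × 2910) = 4.169 d⁻¹.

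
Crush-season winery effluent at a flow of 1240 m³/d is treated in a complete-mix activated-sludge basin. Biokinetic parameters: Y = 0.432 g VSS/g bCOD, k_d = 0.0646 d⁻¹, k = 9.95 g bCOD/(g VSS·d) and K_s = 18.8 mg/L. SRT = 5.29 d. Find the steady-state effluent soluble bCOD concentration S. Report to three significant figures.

Effluent substrate depends only on kinetics and SRT: S = K_s(1 + k_d θ_c) / [θ_c(Yk − k_d) − 1] = 18.8 × (1 + 0.0646 × 5.29) / [5.29 × (0.432 × 9.95 − 0.0646) − 1] = 25.22 / 21.40 = 1.179 mg/L.

S ≈ 1.18 mg/L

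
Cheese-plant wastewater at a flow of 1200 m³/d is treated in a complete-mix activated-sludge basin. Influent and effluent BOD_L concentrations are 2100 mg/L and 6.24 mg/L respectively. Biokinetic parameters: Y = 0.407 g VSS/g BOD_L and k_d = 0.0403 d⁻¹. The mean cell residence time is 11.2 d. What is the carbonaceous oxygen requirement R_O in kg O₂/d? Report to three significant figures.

The observed yield is Y_obs = Y/(1 + k_d·θ_c) = 0.407 / (1 + 0.0403 × 11.2) = 0.407 / 1.451 = 0.2804 g VSS per g BOD_L removed.
Substrate removed = Q·(S₀ − S) = 1200 m³/d × (2100 − 6.24) g/m³ = 2.51×10^6 g/d = 2513 kg/d.
Biomass synthesised: P_X = Y_obs × 2513 = 704.6 kg VSS/d.
Carbonaceous O₂ demand = substrate oxidised − cell-mass equivalent = 2513 − 1.42 × 704.6 = 1512 kg O₂/d.

R_O ≈ 1510 kg O₂/d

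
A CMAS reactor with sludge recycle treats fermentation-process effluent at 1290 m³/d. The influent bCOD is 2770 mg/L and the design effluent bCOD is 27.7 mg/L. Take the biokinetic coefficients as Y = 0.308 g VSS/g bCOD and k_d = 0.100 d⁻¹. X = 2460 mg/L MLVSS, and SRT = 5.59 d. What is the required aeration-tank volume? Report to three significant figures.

V ≈ 1590 m³

Rearranging the biomass balance for a CMAS with decay, V = Y·Q·ΔS·θ_c / [X·(1+k_d θ_c)] = 0.308 × 1290 × (2770 − 27.7) × 5.59 / [2460 × (1 + 0.100 × 5.59)] = 6.09×10^6 / 3835 = 1588 m³.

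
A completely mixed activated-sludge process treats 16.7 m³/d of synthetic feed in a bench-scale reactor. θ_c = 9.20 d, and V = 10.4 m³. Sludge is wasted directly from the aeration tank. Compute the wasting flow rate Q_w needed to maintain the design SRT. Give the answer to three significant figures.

Q_w ≈ 1.13 m³/d

For wasting at MLVSS concentration, Q_w = V/θ_c = 10.40/9.20 = 1.130 m³/d.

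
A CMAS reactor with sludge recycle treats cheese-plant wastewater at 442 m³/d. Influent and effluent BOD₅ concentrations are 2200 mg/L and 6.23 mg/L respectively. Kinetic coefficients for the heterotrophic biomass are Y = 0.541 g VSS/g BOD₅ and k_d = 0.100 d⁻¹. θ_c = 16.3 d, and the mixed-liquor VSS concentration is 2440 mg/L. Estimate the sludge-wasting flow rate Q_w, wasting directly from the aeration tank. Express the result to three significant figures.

Q_w ≈ 81.7 m³/d

Rearranging the biomass balance for a CMAS with decay, V = Y·Q·ΔS·θ_c / [X·(1+k_d θ_c)] = 0.541 × 442 × (2200 − 6.23) × 16.3 / [2440 × (1 + 0.100 × 16.3)] = 8.55×10^6 / 6417 = 1332 m³.
With mixed-liquor wasting, θ_c = V/Q_w, so Q_w = V/θ_c = 1332/16.3 = 81.75 m³/d.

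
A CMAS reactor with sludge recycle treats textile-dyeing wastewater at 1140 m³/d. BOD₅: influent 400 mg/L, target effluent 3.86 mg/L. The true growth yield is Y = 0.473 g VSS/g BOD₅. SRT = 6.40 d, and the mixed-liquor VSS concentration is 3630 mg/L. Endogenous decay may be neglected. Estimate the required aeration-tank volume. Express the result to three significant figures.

V ≈ 377 m³

With k_d = 0 the design equation reduces to V = Y Q (S₀−S) θ_c / X = 0.473 × 1140 × (400 − 3.86) × 6.40 / 3630 = 376.6 m³.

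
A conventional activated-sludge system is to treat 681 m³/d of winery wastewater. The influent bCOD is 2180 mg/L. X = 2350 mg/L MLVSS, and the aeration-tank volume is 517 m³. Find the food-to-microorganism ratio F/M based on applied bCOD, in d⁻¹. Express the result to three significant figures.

F/M ≈ 1.22 d⁻¹

Food-to-microorganism ratio F/M = Q S₀ / (V X) = 681 × 2180 / (517.0 × 2350) = 1.222 d⁻¹.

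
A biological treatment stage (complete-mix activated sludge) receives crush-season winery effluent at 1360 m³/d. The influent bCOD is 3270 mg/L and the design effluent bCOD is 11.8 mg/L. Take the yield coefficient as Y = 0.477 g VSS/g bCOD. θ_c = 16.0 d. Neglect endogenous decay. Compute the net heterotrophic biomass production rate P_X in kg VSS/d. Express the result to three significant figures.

Since k_d ≈ 0, Y_obs = Y = 0.477 g VSS/g bCOD.
ΔS = 3270 − 11.8 = 3258 mg/L, so the substrate removal rate is 1360 × 3258/1000 = 4431 kg bCOD/d.
P_X = Y_obs · Q(S₀ − S) = 0.4770 × 4431 = 2114 kg VSS/d.

P_X ≈ 2110 kg VSS/d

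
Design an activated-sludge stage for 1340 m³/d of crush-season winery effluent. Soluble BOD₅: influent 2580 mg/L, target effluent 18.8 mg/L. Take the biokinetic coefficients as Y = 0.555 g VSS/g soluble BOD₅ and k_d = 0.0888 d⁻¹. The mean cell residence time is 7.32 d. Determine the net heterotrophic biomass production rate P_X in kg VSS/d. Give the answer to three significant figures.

P_X ≈ 1150 kg VSS/d

Correct the yield for decay: Y_obs = Y/(1 + k_d θ_c) = 0.555 / (1 + 0.0888 × 7.32) = 0.555 / 1.650 = 0.3364.
Substrate removed = Q·(S₀ − S) = 1340 m³/d × (2580 − 18.8) g/m³ = 3.43×10^6 g/d = 3432 kg/d.
So the net sludge growth is P_X = 0.3364 × 3432 = 1154 kg VSS/d.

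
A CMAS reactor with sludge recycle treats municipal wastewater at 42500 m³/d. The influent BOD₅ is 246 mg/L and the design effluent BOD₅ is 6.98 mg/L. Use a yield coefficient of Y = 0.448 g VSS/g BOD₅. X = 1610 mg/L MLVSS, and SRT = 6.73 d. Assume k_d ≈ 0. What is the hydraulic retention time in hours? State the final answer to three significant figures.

τ ≈ 10.7 h

V·X = Y·Q·ΔS·θ_c gives V = 0.448 × 42500 × (246 − 6.98) × 6.73 / 1610 = 19023 m³.
HRT = V/Q = 19023 m³ / 42500 m³·d⁻¹ = 0.4476 d × 24 = 10.74 h.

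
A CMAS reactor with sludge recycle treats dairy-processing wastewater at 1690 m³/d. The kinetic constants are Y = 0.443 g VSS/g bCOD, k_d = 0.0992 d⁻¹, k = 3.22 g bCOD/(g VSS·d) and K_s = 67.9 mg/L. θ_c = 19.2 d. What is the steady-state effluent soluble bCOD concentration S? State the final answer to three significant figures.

From the Monod/SRT balance for a CMAS, S = K_s·(1+k_d θ_c)/[θ_c·(Y k − k_d) − 1] = 67.9 × (1 + 0.0992 × 19.2) / [19.2 × (0.443 × 3.22 − 0.0992) − 1] = 197.2 / 24.48 = 8.055 mg/L.

S ≈ 8.06 mg/L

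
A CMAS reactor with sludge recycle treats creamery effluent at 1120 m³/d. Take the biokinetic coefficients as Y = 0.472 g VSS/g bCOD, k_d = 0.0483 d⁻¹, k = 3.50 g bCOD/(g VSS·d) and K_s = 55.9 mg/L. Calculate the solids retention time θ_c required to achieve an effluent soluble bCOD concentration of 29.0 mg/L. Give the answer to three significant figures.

θ_c ≈ 1.94 d

Specific growth rate at S = 29.0 mg/L: μ = YkS/(K_s+S) = 0.472·3.50·29.0/(55.9+29.0) = 0.5643 d⁻¹.
1/θ_c = 0.5643 − 0.0483 = 0.5160 d⁻¹, so θ_c = 1.938 d.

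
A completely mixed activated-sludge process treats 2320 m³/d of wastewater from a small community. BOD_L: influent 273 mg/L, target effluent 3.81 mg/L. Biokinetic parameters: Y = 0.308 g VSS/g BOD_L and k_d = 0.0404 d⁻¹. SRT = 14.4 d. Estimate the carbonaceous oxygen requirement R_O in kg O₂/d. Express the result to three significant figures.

Observed yield with endogenous decay: Y_obs = Y / (1 + k_d·θ_c) = 0.308 / (1 + 0.0404 × 14.4) = 0.308 / 1.582 = 0.1947 g VSS/g BOD_L.
Mass of BOD_L removed per day: Q(S₀ − S) = 2320 × 269.2 g/m³ = 624.5 kg/d.
Net sludge production P_X = 0.1947 × 624.5 = 121.6 kg VSS/d.
R_O = Q·ΔS − 1.42 P_X = 624.5 − 172.7 = 451.8 kg O₂/d.

R_O ≈ 452 kg O₂/d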